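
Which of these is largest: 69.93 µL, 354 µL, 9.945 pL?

354 µL

69.93 µL = 0.00006993 L
354 µL = 0.000354 L
9.945 pL = 0.000000000009945 L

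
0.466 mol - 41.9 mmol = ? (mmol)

424.1 mmol

In mmol:
  0.466 mol = 0.466 × 10^3 mmol = 466
  41.9 mmol → 41.9
Difference: 466 - 41.9 = 424.1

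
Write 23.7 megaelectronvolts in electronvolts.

23700000 electronvolts

mega = 10⁶, (no prefix) = 10⁰; factor is 10⁶.
23.7 × 10⁶ = 23700000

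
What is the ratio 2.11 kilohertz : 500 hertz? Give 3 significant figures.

4.22

(2.11e3) / (500) = 0.00422e3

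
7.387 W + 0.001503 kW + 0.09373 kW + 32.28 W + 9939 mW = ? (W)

144.839 W

In W:
  7.387 W → 7.387
  0.001503 kW = 0.001503e3 W = 1.503
  0.09373 kW = 0.09373e3 W = 93.73
  32.28 W → 32.28
  9939 mW = 9939e-3 W = 9.939
Sum: 7.387 + 1.503 + 93.73 + 32.28 + 9.939 = 144.839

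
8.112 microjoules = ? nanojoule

8112 nanojoules

micro = 10^-6, nano = 10^-9; factor is 10^3.
8.112 × 10^3 = 8112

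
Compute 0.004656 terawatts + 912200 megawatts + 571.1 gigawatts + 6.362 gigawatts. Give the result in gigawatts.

1494.318 gigawatts

In gigawatts:
  0.004656 terawatts = 0.004656 × 10^3 gigawatts = 4.656
  912200 megawatts = 912200 × 10^-3 gigawatts = 912.2
  571.1 gigawatts → 571.1
  6.362 gigawatts → 6.362
Sum: 4.656 + 912.2 + 571.1 + 6.362 = 1494.318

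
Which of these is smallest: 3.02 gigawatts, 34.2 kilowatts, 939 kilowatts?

3.02 gigawatts = 3020000000 watts
34.2 kilowatts = 34200 watts
939 kilowatts = 939000 watts

34.2 kilowatts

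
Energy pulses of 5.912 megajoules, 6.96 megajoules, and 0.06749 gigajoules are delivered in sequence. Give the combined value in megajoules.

80.362 megajoules

In megajoules:
  5.912 megajoules → 5.912
  6.96 megajoules → 6.96
  0.06749 gigajoules = 0.06749 × 10³ megajoules = 67.49
Sum: 5.912 + 6.96 + 67.49 = 80.362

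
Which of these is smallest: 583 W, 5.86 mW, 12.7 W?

583 W = 583 W
5.86 mW = 0.00586 W
12.7 W = 12.7 W

5.86 mW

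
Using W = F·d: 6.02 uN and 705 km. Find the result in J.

6.02 × 10⁻⁶ × 705 × 10³ = 4244.1 × 10⁻³ J

4.2441 J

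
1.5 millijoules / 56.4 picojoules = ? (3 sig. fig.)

26600000

(1.5 × 10^-3) / (56.4 × 10^-12) = 0.0266 × 10^9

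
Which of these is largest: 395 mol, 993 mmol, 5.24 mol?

395 mol

395 mol = 395 mol
993 mmol = 0.993 mol
5.24 mol = 5.24 mol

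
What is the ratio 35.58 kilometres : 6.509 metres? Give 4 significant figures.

(35.58 × 10^3) / (6.509) = 5.4663 × 10^3

5466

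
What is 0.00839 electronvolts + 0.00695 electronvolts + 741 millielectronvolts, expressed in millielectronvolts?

756.34 millielectronvolts

In millielectronvolts:
  0.00839 electronvolts = 0.00839 × 10^3 millielectronvolts = 8.39
  0.00695 electronvolts = 0.00695 × 10^3 millielectronvolts = 6.95
  741 millielectronvolts → 741
Sum: 8.39 + 6.95 + 741 = 756.34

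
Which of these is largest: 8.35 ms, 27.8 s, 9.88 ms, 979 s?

979 s

8.35 ms = 0.00835 s
27.8 s = 27.8 s
9.88 ms = 0.00988 s
979 s = 979 s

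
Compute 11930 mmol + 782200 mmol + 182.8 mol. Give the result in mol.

In mol:
  11930 mmol = 11930 × 10^-3 mol = 11.93
  782200 mmol = 782200 × 10^-3 mol = 782.2
  182.8 mol → 182.8
Sum: 11.93 + 782.2 + 182.8 = 976.93

976.93 mol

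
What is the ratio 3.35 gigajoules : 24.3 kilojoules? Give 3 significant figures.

138000

(3.35 × 10^9) / (24.3 × 10^3) = 0.1379 × 10^6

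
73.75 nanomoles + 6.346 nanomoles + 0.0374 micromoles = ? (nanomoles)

In nanomoles:
  73.75 nanomoles → 73.75
  6.346 nanomoles → 6.346
  0.0374 micromoles = 0.0374 × 10^3 nanomoles = 37.4
Sum: 73.75 + 6.346 + 37.4 = 117.496

117.496 nanomoles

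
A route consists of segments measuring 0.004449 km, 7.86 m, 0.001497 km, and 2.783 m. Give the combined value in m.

16.589 m

In m:
  0.004449 km = 0.004449 × 10³ m = 4.449
  7.86 m → 7.86
  0.001497 km = 0.001497 × 10³ m = 1.497
  2.783 m → 2.783
Sum: 4.449 + 7.86 + 1.497 + 2.783 = 16.589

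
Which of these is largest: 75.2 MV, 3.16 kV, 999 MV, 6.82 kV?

75.2 MV = 75200000 V
3.16 kV = 3160 V
999 MV = 999000000 V
6.82 kV = 6820 V

999 MV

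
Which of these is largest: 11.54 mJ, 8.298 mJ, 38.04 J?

11.54 mJ = 0.01154 J
8.298 mJ = 0.008298 J
38.04 J = 38.04 J

38.04 J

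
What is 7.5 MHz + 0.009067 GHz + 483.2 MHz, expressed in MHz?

499.767 MHz

In MHz:
  7.5 MHz → 7.5
  0.009067 GHz = 0.009067 × 10³ MHz = 9.067
  483.2 MHz → 483.2
Sum: 7.5 + 9.067 + 483.2 = 499.767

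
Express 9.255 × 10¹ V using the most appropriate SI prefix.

92.55 V

= 92.55 V; mantissa already in [1, 1000).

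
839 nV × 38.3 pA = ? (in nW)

839 × 10^-9 × 38.3 × 10^-12 = 32133.7 × 10^-21 W

0.0000000321337 nW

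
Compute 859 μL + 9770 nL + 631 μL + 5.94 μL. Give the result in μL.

1505.71 μL

In μL:
  859 μL → 859
  9770 nL = 9770 × 10^-3 μL = 9.77
  631 μL → 631
  5.94 μL → 5.94
Sum: 859 + 9.77 + 631 + 5.94 = 1505.71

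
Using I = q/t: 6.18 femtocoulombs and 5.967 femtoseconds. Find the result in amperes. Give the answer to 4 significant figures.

1.036 amperes

(6.18e-15) / (5.967e-15) = 1.0357 A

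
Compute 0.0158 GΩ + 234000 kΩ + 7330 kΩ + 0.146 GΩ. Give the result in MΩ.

In MΩ:
  0.0158 GΩ = 0.0158 × 10^3 MΩ = 15.8
  234000 kΩ = 234000 × 10^-3 MΩ = 234
  7330 kΩ = 7330 × 10^-3 MΩ = 7.33
  0.146 GΩ = 0.146 × 10^3 MΩ = 146
Sum: 15.8 + 234 + 7.33 + 146 = 403.13

403.13 MΩ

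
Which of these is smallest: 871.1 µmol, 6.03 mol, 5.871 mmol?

871.1 µmol

871.1 µmol = 0.0008711 mol
6.03 mol = 6.03 mol
5.871 mmol = 0.005871 mol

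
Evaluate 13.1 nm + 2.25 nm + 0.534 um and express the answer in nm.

549.35 nm

In nm:
  13.1 nm → 13.1
  2.25 nm → 2.25
  0.534 um = 0.534 × 10³ nm = 534
Sum: 13.1 + 2.25 + 534 = 549.35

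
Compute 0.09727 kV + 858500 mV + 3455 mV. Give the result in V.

959.225 V

In V:
  0.09727 kV = 0.09727e3 V = 97.27
  858500 mV = 858500e-3 V = 858.5
  3455 mV = 3455e-3 V = 3.455
Sum: 97.27 + 858.5 + 3.455 = 959.225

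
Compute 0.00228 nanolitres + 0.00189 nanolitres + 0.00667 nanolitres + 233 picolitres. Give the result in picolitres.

243.84 picolitres

In picolitres:
  0.00228 nanolitres = 0.00228 × 10^3 picolitres = 2.28
  0.00189 nanolitres = 0.00189 × 10^3 picolitres = 1.89
  0.00667 nanolitres = 0.00667 × 10^3 picolitres = 6.67
  233 picolitres → 233
Sum: 2.28 + 1.89 + 6.67 + 233 = 243.84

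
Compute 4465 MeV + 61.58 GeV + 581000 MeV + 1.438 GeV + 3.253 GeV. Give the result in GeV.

In GeV:
  4465 MeV = 4465 × 10^-3 GeV = 4.465
  61.58 GeV → 61.58
  581000 MeV = 581000 × 10^-3 GeV = 581
  1.438 GeV → 1.438
  3.253 GeV → 3.253
Sum: 4.465 + 61.58 + 581 + 1.438 + 3.253 = 651.736

651.736 GeV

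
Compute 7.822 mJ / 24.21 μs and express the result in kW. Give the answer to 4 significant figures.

(7.822 × 10^-3) / (24.21 × 10^-6) = 0.32309 × 10^3 W

0.3231 kW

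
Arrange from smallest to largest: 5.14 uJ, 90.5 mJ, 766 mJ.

5.14 uJ = 0.00000514 J
90.5 mJ = 0.0905 J
766 mJ = 0.766 J

5.14 uJ < 90.5 mJ < 766 mJ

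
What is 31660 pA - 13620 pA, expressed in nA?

18.04 nA

In nA:
  31660 pA = 31660e-3 nA = 31.66
  13620 pA = 13620e-3 nA = 13.62
Difference: 31.66 - 13.62 = 18.04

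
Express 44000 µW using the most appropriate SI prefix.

= 44 × 10^-3 W; 10^-3 is milli.

44 mW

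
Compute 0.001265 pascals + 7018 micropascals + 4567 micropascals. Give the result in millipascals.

In millipascals:
  0.001265 pascals = 0.001265e3 millipascals = 1.265
  7018 micropascals = 7018e-3 millipascals = 7.018
  4567 micropascals = 4567e-3 millipascals = 4.567
Sum: 1.265 + 7.018 + 4.567 = 12.85

12.85 millipascals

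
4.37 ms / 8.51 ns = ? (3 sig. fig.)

(4.37 × 10^-3) / (8.51 × 10^-9) = 0.5135 × 10^6

514000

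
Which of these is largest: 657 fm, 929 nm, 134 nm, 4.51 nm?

657 fm = 0.000000000000657 m
929 nm = 0.000000929 m
134 nm = 0.000000134 m
4.51 nm = 0.00000000451 m

929 nm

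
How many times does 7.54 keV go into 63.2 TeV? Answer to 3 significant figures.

8380000000

(63.2e12) / (7.54e3) = 8.382e9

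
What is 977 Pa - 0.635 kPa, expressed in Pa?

In Pa:
  977 Pa → 977
  0.635 kPa = 0.635 × 10³ Pa = 635
Difference: 977 - 635 = 342

342 Pa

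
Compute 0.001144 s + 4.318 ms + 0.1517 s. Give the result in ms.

In ms:
  0.001144 s = 0.001144 × 10³ ms = 1.144
  4.318 ms → 4.318
  0.1517 s = 0.1517 × 10³ ms = 151.7
Sum: 1.144 + 4.318 + 151.7 = 157.162

157.162 ms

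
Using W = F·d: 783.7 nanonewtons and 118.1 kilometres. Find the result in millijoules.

92.55497 millijoules

783.7 × 10^-9 × 118.1 × 10^3 = 92554.97 × 10^-6 J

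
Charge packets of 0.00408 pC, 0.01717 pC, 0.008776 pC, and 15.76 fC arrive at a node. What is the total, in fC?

45.786 fC

In fC:
  0.00408 pC = 0.00408 × 10³ fC = 4.08
  0.01717 pC = 0.01717 × 10³ fC = 17.17
  0.008776 pC = 0.008776 × 10³ fC = 8.776
  15.76 fC → 15.76
Sum: 4.08 + 17.17 + 8.776 + 15.76 = 45.786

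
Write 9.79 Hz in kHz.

(no prefix) = 10⁰, kilo = 10³; factor is 10⁻³.
9.79 × 10⁻³ = 0.00979

0.00979 kHz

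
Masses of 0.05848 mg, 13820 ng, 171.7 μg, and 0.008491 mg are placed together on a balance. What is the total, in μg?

In μg:
  0.05848 mg = 0.05848 × 10^3 μg = 58.48
  13820 ng = 13820 × 10^-3 μg = 13.82
  171.7 μg → 171.7
  0.008491 mg = 0.008491 × 10^3 μg = 8.491
Sum: 58.48 + 13.82 + 171.7 + 8.491 = 252.491

252.491 μg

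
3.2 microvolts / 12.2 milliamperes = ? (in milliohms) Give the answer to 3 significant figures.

(3.2e-6) / (12.2e-3) = 0.2623e-3 Ω

0.262 milliohms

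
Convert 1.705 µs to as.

1705000000000 as

micro = 1e-6, atto = 1e-18; factor is 1e12.
1.705 × 1e12 = 1705000000000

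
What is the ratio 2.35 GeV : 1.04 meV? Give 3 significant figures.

2260000000000

(2.35e9) / (1.04e-3) = 2.26e12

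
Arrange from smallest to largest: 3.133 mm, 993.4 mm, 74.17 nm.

74.17 nm < 3.133 mm < 993.4 mm

3.133 mm = 0.003133 m
993.4 mm = 0.9934 m
74.17 nm = 0.00000007417 m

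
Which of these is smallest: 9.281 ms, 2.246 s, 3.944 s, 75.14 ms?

9.281 ms = 0.009281 s
2.246 s = 2.246 s
3.944 s = 3.944 s
75.14 ms = 0.07514 s

9.281 ms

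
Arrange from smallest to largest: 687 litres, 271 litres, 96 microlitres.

687 litres = 687 litres
271 litres = 271 litres
96 microlitres = 0.000096 litres

96 microlitres < 271 litres < 687 litres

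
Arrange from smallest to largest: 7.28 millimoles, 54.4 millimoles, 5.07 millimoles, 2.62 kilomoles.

7.28 millimoles = 0.00728 moles
54.4 millimoles = 0.0544 moles
5.07 millimoles = 0.00507 moles
2.62 kilomoles = 2620 moles

5.07 millimoles < 7.28 millimoles < 54.4 millimoles < 2.62 kilomoles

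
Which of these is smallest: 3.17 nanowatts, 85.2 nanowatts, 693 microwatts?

3.17 nanowatts

3.17 nanowatts = 0.00000000317 watts
85.2 nanowatts = 0.0000000852 watts
693 microwatts = 0.000693 watts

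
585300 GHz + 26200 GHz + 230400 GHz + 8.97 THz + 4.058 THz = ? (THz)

854.928 THz

In THz:
  585300 GHz = 585300e-3 THz = 585.3
  26200 GHz = 26200e-3 THz = 26.2
  230400 GHz = 230400e-3 THz = 230.4
  8.97 THz → 8.97
  4.058 THz → 4.058
Sum: 585.3 + 26.2 + 230.4 + 8.97 + 4.058 = 854.928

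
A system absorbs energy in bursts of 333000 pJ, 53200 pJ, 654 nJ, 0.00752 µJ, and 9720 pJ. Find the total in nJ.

1057.44 nJ

In nJ:
  333000 pJ = 333000e-3 nJ = 333
  53200 pJ = 53200e-3 nJ = 53.2
  654 nJ → 654
  0.00752 µJ = 0.00752e3 nJ = 7.52
  9720 pJ = 9720e-3 nJ = 9.72
Sum: 333 + 53.2 + 654 + 7.52 + 9.72 = 1057.44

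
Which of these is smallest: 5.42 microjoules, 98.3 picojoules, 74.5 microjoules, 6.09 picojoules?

6.09 picojoules

5.42 microjoules = 0.00000542 joules
98.3 picojoules = 0.0000000000983 joules
74.5 microjoules = 0.0000745 joules
6.09 picojoules = 0.00000000000609 joules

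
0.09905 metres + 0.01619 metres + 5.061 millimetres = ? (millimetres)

In millimetres:
  0.09905 metres = 0.09905e3 millimetres = 99.05
  0.01619 metres = 0.01619e3 millimetres = 16.19
  5.061 millimetres → 5.061
Sum: 99.05 + 16.19 + 5.061 = 120.301

120.301 millimetres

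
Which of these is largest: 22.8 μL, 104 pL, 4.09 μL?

22.8 μL = 0.0000228 L
104 pL = 0.000000000104 L
4.09 μL = 0.00000409 L

22.8 μL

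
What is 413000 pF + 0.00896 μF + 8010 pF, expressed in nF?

429.97 nF

In nF:
  413000 pF = 413000e-3 nF = 413
  0.00896 μF = 0.00896e3 nF = 8.96
  8010 pF = 8010e-3 nF = 8.01
Sum: 413 + 8.96 + 8.01 = 429.97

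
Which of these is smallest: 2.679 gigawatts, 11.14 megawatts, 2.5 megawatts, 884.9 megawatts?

2.5 megawatts

2.679 gigawatts = 2679000000 watts
11.14 megawatts = 11140000 watts
2.5 megawatts = 2500000 watts
884.9 megawatts = 884900000 watts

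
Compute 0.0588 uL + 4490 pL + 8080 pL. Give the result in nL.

In nL:
  0.0588 uL = 0.0588 × 10^3 nL = 58.8
  4490 pL = 4490 × 10^-3 nL = 4.49
  8080 pL = 8080 × 10^-3 nL = 8.08
Sum: 58.8 + 4.49 + 8.08 = 71.37

71.37 nL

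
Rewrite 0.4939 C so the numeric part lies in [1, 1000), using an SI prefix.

493.9 mC

= 493.9 × 10⁻³ C; 10⁻³ is milli.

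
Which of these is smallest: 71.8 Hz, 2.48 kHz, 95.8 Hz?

71.8 Hz

71.8 Hz = 71.8 Hz
2.48 kHz = 2480 Hz
95.8 Hz = 95.8 Hz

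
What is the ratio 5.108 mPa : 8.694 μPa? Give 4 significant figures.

587.5

(5.108e-3) / (8.694e-6) = 0.58753e3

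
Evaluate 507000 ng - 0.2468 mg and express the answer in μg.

260.2 μg

In μg:
  507000 ng = 507000e-3 μg = 507
  0.2468 mg = 0.2468e3 μg = 246.8
Difference: 507 - 246.8 = 260.2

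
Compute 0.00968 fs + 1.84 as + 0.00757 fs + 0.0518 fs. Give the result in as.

70.89 as

In as:
  0.00968 fs = 0.00968 × 10^3 as = 9.68
  1.84 as → 1.84
  0.00757 fs = 0.00757 × 10^3 as = 7.57
  0.0518 fs = 0.0518 × 10^3 as = 51.8
Sum: 9.68 + 1.84 + 7.57 + 51.8 = 70.89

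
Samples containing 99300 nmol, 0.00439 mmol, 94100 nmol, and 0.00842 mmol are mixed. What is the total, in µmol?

206.21 µmol

In µmol:
  99300 nmol = 99300e-3 µmol = 99.3
  0.00439 mmol = 0.00439e3 µmol = 4.39
  94100 nmol = 94100e-3 µmol = 94.1
  0.00842 mmol = 0.00842e3 µmol = 8.42
Sum: 99.3 + 4.39 + 94.1 + 8.42 = 206.21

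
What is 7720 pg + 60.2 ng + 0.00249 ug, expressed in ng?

70.41 ng

In ng:
  7720 pg = 7720 × 10⁻³ ng = 7.72
  60.2 ng → 60.2
  0.00249 ug = 0.00249 × 10³ ng = 2.49
Sum: 7.72 + 60.2 + 2.49 = 70.41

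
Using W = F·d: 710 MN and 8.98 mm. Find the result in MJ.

6.3758 MJ

710 × 10^6 × 8.98 × 10^-3 = 6375.8 × 10^3 J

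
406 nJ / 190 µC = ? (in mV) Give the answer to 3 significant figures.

(406 × 10^-9) / (190 × 10^-6) = 2.1368 × 10^-3 V

2.14 mV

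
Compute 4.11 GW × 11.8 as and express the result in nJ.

4.11 × 10⁹ × 11.8 × 10⁻¹⁸ = 48.498 × 10⁻⁹ J

48.498 nJ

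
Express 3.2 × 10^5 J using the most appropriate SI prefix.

320 kJ

= 320 × 10^3 J; 10^3 is kilo.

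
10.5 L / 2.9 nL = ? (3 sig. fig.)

3620000000

(10.5) / (2.9e-9) = 3.621e9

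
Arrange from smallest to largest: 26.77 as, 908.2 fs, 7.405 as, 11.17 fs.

26.77 as = 0.00000000000000002677 s
908.2 fs = 0.0000000000009082 s
7.405 as = 0.000000000000000007405 s
11.17 fs = 0.00000000000001117 s

7.405 as < 26.77 as < 11.17 fs < 908.2 fs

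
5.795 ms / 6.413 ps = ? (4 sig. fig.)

(5.795 × 10^-3) / (6.413 × 10^-12) = 0.90363 × 10^9

903600000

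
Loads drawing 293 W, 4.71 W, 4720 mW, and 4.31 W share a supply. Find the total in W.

306.74 W

In W:
  293 W → 293
  4.71 W → 4.71
  4720 mW = 4720e-3 W = 4.72
  4.31 W → 4.31
Sum: 293 + 4.71 + 4.72 + 4.31 = 306.74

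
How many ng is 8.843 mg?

8843000 ng

milli = 10⁻³, nano = 10⁻⁹; factor is 10⁶.
8.843 × 10⁶ = 8843000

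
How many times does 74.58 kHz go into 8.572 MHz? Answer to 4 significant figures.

(8.572 × 10^6) / (74.58 × 10^3) = 0.11494 × 10^3

114.9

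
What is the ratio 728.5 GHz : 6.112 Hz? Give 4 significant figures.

(728.5e9) / (6.112) = 119.19e9

119200000000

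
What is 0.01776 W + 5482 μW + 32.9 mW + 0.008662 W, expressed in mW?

In mW:
  0.01776 W = 0.01776 × 10^3 mW = 17.76
  5482 μW = 5482 × 10^-3 mW = 5.482
  32.9 mW → 32.9
  0.008662 W = 0.008662 × 10^3 mW = 8.662
Sum: 17.76 + 5.482 + 32.9 + 8.662 = 64.804

64.804 mW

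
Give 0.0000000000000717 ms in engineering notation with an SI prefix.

= 71.7 × 10^-18 s; 10^-18 is atto.

71.7 as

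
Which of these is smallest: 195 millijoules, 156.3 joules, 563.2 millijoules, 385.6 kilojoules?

195 millijoules = 0.195 joules
156.3 joules = 156.3 joules
563.2 millijoules = 0.5632 joules
385.6 kilojoules = 385600 joules

195 millijoules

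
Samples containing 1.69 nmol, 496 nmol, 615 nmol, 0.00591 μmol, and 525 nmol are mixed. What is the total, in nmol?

1643.6 nmol

In nmol:
  1.69 nmol → 1.69
  496 nmol → 496
  615 nmol → 615
  0.00591 μmol = 0.00591 × 10^3 nmol = 5.91
  525 nmol → 525
Sum: 1.69 + 496 + 615 + 5.91 + 525 = 1643.6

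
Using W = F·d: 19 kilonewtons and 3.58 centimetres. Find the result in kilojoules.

0.6802 kilojoules

19 × 10³ × 3.58 × 10⁻² = 68.02 × 10¹ J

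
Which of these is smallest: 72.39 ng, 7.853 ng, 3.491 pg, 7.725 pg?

72.39 ng = 0.00000007239 g
7.853 ng = 0.000000007853 g
3.491 pg = 0.000000000003491 g
7.725 pg = 0.000000000007725 g

3.491 pg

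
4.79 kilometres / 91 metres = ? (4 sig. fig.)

52.64

(4.79e3) / (91) = 0.052637e3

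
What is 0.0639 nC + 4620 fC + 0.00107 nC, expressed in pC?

69.59 pC

In pC:
  0.0639 nC = 0.0639 × 10³ pC = 63.9
  4620 fC = 4620 × 10⁻³ pC = 4.62
  0.00107 nC = 0.00107 × 10³ pC = 1.07
Sum: 63.9 + 4.62 + 1.07 = 69.59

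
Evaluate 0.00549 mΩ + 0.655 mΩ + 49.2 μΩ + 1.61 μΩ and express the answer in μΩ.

In μΩ:
  0.00549 mΩ = 0.00549 × 10^3 μΩ = 5.49
  0.655 mΩ = 0.655 × 10^3 μΩ = 655
  49.2 μΩ → 49.2
  1.61 μΩ → 1.61
Sum: 5.49 + 655 + 49.2 + 1.61 = 711.3

711.3 μΩ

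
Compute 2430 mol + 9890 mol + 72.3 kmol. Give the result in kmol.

In kmol:
  2430 mol = 2430 × 10^-3 kmol = 2.43
  9890 mol = 9890 × 10^-3 kmol = 9.89
  72.3 kmol → 72.3
Sum: 2.43 + 9.89 + 72.3 = 84.62

84.62 kmol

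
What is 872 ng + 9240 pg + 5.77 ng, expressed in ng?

In ng:
  872 ng → 872
  9240 pg = 9240 × 10^-3 ng = 9.24
  5.77 ng → 5.77
Sum: 872 + 9.24 + 5.77 = 887.01

887.01 ng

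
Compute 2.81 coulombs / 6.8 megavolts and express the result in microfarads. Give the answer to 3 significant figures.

0.413 microfarads

(2.81) / (6.8 × 10⁶) = 0.41324 × 10⁻⁶ F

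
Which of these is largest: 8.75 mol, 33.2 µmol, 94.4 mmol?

8.75 mol

8.75 mol = 8.75 mol
33.2 µmol = 0.0000332 mol
94.4 mmol = 0.0944 mol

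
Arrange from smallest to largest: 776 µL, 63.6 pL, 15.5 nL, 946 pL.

776 µL = 0.000776 L
63.6 pL = 0.0000000000636 L
15.5 nL = 0.0000000155 L
946 pL = 0.000000000946 L

63.6 pL < 946 pL < 15.5 nL < 776 µL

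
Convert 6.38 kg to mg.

6380000 mg

kilo = 1e3, milli = 1e-3; factor is 1e6.
6.38 × 1e6 = 6380000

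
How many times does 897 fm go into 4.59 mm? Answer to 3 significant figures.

(4.59 × 10^-3) / (897 × 10^-15) = 0.005117 × 10^12

5120000000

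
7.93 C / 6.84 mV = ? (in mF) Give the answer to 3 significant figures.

1160000 mF

(7.93) / (6.84 × 10^-3) = 1.1594 × 10^3 F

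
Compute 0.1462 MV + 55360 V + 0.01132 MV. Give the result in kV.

In kV:
  0.1462 MV = 0.1462 × 10³ kV = 146.2
  55360 V = 55360 × 10⁻³ kV = 55.36
  0.01132 MV = 0.01132 × 10³ kV = 11.32
Sum: 146.2 + 55.36 + 11.32 = 212.88

212.88 kV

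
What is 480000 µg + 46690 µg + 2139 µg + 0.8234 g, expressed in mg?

In mg:
  480000 µg = 480000 × 10^-3 mg = 480
  46690 µg = 46690 × 10^-3 mg = 46.69
  2139 µg = 2139 × 10^-3 mg = 2.139
  0.8234 g = 0.8234 × 10^3 mg = 823.4
Sum: 480 + 46.69 + 2.139 + 823.4 = 1352.229

1352.229 mg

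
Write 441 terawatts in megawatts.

tera = 1e12, mega = 1e6; factor is 1e6.
441 × 1e6 = 441000000

441000000 megawatts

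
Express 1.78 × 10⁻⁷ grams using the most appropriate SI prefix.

178 nanograms

= 178 × 10⁻⁹ grams; 10⁻⁹ is nano.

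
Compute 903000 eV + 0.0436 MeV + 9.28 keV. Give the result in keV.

955.88 keV

In keV:
  903000 eV = 903000 × 10⁻³ keV = 903
  0.0436 MeV = 0.0436 × 10³ keV = 43.6
  9.28 keV → 9.28
Sum: 903 + 43.6 + 9.28 = 955.88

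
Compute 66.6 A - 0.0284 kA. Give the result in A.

38.2 A

In A:
  66.6 A → 66.6
  0.0284 kA = 0.0284 × 10^3 A = 28.4
Difference: 66.6 - 28.4 = 38.2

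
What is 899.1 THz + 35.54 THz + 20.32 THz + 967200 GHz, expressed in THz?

In THz:
  899.1 THz → 899.1
  35.54 THz → 35.54
  20.32 THz → 20.32
  967200 GHz = 967200e-3 THz = 967.2
Sum: 899.1 + 35.54 + 20.32 + 967.2 = 1922.16

1922.16 THz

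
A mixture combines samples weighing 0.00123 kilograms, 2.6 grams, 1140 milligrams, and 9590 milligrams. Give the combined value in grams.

In grams:
  0.00123 kilograms = 0.00123 × 10³ grams = 1.23
  2.6 grams → 2.6
  1140 milligrams = 1140 × 10⁻³ grams = 1.14
  9590 milligrams = 9590 × 10⁻³ grams = 9.59
Sum: 1.23 + 2.6 + 1.14 + 9.59 = 14.56

14.56 grams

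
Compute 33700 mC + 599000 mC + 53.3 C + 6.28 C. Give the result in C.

In C:
  33700 mC = 33700e-3 C = 33.7
  599000 mC = 599000e-3 C = 599
  53.3 C → 53.3
  6.28 C → 6.28
Sum: 33.7 + 599 + 53.3 + 6.28 = 692.28

692.28 C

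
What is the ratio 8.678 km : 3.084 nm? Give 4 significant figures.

(8.678 × 10^3) / (3.084 × 10^-9) = 2.8139 × 10^12

2814000000000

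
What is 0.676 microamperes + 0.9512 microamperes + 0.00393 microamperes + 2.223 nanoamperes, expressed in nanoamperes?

In nanoamperes:
  0.676 microamperes = 0.676 × 10³ nanoamperes = 676
  0.9512 microamperes = 0.9512 × 10³ nanoamperes = 951.2
  0.00393 microamperes = 0.00393 × 10³ nanoamperes = 3.93
  2.223 nanoamperes → 2.223
Sum: 676 + 951.2 + 3.93 + 2.223 = 1633.353

1633.353 nanoamperes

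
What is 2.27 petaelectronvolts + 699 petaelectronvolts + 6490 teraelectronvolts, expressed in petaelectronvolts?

707.76 petaelectronvolts

In petaelectronvolts:
  2.27 petaelectronvolts → 2.27
  699 petaelectronvolts → 699
  6490 teraelectronvolts = 6490 × 10^-3 petaelectronvolts = 6.49
Sum: 2.27 + 699 + 6.49 = 707.76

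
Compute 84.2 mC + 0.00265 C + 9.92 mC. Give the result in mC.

96.77 mC

In mC:
  84.2 mC → 84.2
  0.00265 C = 0.00265e3 mC = 2.65
  9.92 mC → 9.92
Sum: 84.2 + 2.65 + 9.92 = 96.77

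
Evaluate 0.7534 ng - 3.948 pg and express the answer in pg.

749.452 pg

In pg:
  0.7534 ng = 0.7534 × 10³ pg = 753.4
  3.948 pg → 3.948
Difference: 753.4 - 3.948 = 749.452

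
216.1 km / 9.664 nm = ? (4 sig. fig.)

22360000000000

(216.1 × 10³) / (9.664 × 10⁻⁹) = 22.361 × 10¹²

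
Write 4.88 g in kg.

0.00488 kg

(no prefix) = 10^0, kilo = 10^3; factor is 10^-3.
4.88 × 10^-3 = 0.00488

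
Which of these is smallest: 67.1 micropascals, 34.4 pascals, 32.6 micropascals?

67.1 micropascals = 0.0000671 pascals
34.4 pascals = 34.4 pascals
32.6 micropascals = 0.0000326 pascals

32.6 micropascals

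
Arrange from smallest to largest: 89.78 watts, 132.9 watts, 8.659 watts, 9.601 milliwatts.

89.78 watts = 89.78 watts
132.9 watts = 132.9 watts
8.659 watts = 8.659 watts
9.601 milliwatts = 0.009601 watts

9.601 milliwatts < 8.659 watts < 89.78 watts < 132.9 watts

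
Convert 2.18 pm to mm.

pico = 1e-12, milli = 1e-3; factor is 1e-9.
2.18 × 1e-9 = 0.00000000218

0.00000000218 mm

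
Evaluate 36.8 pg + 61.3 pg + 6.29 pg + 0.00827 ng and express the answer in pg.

112.66 pg

In pg:
  36.8 pg → 36.8
  61.3 pg → 61.3
  6.29 pg → 6.29
  0.00827 ng = 0.00827 × 10³ pg = 8.27
Sum: 36.8 + 61.3 + 6.29 + 8.27 = 112.66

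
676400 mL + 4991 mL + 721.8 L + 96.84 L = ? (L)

In L:
  676400 mL = 676400 × 10^-3 L = 676.4
  4991 mL = 4991 × 10^-3 L = 4.991
  721.8 L → 721.8
  96.84 L → 96.84
Sum: 676.4 + 4.991 + 721.8 + 96.84 = 1500.031

1500.031 L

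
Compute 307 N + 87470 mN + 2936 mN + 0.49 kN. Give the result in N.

887.406 N

In N:
  307 N → 307
  87470 mN = 87470e-3 N = 87.47
  2936 mN = 2936e-3 N = 2.936
  0.49 kN = 0.49e3 N = 490
Sum: 307 + 87.47 + 2.936 + 490 = 887.406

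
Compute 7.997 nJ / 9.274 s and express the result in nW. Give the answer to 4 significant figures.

(7.997 × 10⁻⁹) / (9.274) = 0.862303 × 10⁻⁹ W

0.8623 nW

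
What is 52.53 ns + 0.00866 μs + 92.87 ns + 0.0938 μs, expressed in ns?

In ns:
  52.53 ns → 52.53
  0.00866 μs = 0.00866 × 10³ ns = 8.66
  92.87 ns → 92.87
  0.0938 μs = 0.0938 × 10³ ns = 93.8
Sum: 52.53 + 8.66 + 92.87 + 93.8 = 247.86

247.86 ns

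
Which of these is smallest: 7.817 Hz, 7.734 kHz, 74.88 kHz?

7.817 Hz

7.817 Hz = 7.817 Hz
7.734 kHz = 7734 Hz
74.88 kHz = 74880 Hz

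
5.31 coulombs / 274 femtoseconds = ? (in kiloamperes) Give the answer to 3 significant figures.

(5.31) / (274 × 10^-15) = 0.01938 × 10^15 A

19400000000 kiloamperes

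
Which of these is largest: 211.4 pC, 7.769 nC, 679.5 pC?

7.769 nC

211.4 pC = 0.0000000002114 C
7.769 nC = 0.000000007769 C
679.5 pC = 0.0000000006795 C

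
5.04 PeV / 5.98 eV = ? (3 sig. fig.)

843000000000000

(5.04 × 10¹⁵) / (5.98) = 0.8428 × 10¹⁵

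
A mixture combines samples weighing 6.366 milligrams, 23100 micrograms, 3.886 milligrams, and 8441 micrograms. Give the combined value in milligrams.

41.793 milligrams

In milligrams:
  6.366 milligrams → 6.366
  23100 micrograms = 23100e-3 milligrams = 23.1
  3.886 milligrams → 3.886
  8441 micrograms = 8441e-3 milligrams = 8.441
Sum: 6.366 + 23.1 + 3.886 + 8.441 = 41.793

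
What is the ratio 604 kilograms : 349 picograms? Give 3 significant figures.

1730000000000000

(604e3) / (349e-12) = 1.731e15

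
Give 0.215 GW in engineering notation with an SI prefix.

= 215 × 10^6 W; 10^6 is mega.

215 MW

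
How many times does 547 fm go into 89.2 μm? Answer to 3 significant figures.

(89.2 × 10^-6) / (547 × 10^-15) = 0.1631 × 10^9

163000000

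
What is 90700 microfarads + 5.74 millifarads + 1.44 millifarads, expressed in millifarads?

97.88 millifarads

In millifarads:
  90700 microfarads = 90700e-3 millifarads = 90.7
  5.74 millifarads → 5.74
  1.44 millifarads → 1.44
Sum: 90.7 + 5.74 + 1.44 = 97.88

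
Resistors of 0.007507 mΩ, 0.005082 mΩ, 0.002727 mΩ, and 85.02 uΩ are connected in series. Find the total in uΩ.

In uΩ:
  0.007507 mΩ = 0.007507e3 uΩ = 7.507
  0.005082 mΩ = 0.005082e3 uΩ = 5.082
  0.002727 mΩ = 0.002727e3 uΩ = 2.727
  85.02 uΩ → 85.02
Sum: 7.507 + 5.082 + 2.727 + 85.02 = 100.336

100.336 uΩ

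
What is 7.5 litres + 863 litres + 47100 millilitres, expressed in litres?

917.6 litres

In litres:
  7.5 litres → 7.5
  863 litres → 863
  47100 millilitres = 47100 × 10^-3 litres = 47.1
Sum: 7.5 + 863 + 47.1 = 917.6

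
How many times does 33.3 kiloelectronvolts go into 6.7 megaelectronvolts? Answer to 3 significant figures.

201

(6.7 × 10⁶) / (33.3 × 10³) = 0.2012 × 10³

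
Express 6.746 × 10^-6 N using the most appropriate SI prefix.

6.746 µN

= 6.746 × 10^-6 N; 10^-6 is micro.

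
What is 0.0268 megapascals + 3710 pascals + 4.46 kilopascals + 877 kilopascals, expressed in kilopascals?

In kilopascals:
  0.0268 megapascals = 0.0268 × 10^3 kilopascals = 26.8
  3710 pascals = 3710 × 10^-3 kilopascals = 3.71
  4.46 kilopascals → 4.46
  877 kilopascals → 877
Sum: 26.8 + 3.71 + 4.46 + 877 = 911.97

911.97 kilopascals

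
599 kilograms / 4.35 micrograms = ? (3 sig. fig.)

(599 × 10³) / (4.35 × 10⁻⁶) = 137.7 × 10⁹

138000000000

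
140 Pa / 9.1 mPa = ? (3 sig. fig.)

(140) / (9.1 × 10^-3) = 15.38 × 10^3

15400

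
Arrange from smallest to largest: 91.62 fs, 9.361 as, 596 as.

91.62 fs = 0.00000000000009162 s
9.361 as = 0.000000000000000009361 s
596 as = 0.000000000000000596 s

9.361 as < 596 as < 91.62 fs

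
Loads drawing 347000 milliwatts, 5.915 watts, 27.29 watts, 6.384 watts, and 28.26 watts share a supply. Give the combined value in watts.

In watts:
  347000 milliwatts = 347000e-3 watts = 347
  5.915 watts → 5.915
  27.29 watts → 27.29
  6.384 watts → 6.384
  28.26 watts → 28.26
Sum: 347 + 5.915 + 27.29 + 6.384 + 28.26 = 414.849

414.849 watts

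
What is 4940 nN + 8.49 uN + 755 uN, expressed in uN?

768.43 uN

In uN:
  4940 nN = 4940e-3 uN = 4.94
  8.49 uN → 8.49
  755 uN → 755
Sum: 4.94 + 8.49 + 755 = 768.43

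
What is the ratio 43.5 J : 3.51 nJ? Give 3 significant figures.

12400000000

(43.5) / (3.51 × 10⁻⁹) = 12.39 × 10⁹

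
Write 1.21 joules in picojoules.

1210000000000 picojoules

(no prefix) = 1e0, pico = 1e-12; factor is 1e12.
1.21 × 1e12 = 1210000000000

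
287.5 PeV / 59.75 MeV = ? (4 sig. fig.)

(287.5e15) / (59.75e6) = 4.8117e9

4812000000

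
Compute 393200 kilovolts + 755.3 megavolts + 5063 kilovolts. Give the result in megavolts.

In megavolts:
  393200 kilovolts = 393200e-3 megavolts = 393.2
  755.3 megavolts → 755.3
  5063 kilovolts = 5063e-3 megavolts = 5.063
Sum: 393.2 + 755.3 + 5.063 = 1153.563

1153.563 megavolts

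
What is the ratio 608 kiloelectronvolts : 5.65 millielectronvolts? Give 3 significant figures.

(608e3) / (5.65e-3) = 107.6e6

108000000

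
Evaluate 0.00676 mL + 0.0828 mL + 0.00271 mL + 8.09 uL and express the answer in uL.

In uL:
  0.00676 mL = 0.00676e3 uL = 6.76
  0.0828 mL = 0.0828e3 uL = 82.8
  0.00271 mL = 0.00271e3 uL = 2.71
  8.09 uL → 8.09
Sum: 6.76 + 82.8 + 2.71 + 8.09 = 100.36

100.36 uL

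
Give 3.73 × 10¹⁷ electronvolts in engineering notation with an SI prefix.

= 373 × 10¹⁵ electronvolts; 10¹⁵ is peta.

373 petaelectronvolts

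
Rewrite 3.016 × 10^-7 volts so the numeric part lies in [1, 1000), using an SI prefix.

301.6 nanovolts

= 301.6 × 10^-9 volts; 10^-9 is nano.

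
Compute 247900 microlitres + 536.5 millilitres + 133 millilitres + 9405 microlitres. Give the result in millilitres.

926.805 millilitres

In millilitres:
  247900 microlitres = 247900e-3 millilitres = 247.9
  536.5 millilitres → 536.5
  133 millilitres → 133
  9405 microlitres = 9405e-3 millilitres = 9.405
Sum: 247.9 + 536.5 + 133 + 9.405 = 926.805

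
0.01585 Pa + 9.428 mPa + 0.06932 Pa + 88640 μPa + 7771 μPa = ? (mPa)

191.009 mPa

In mPa:
  0.01585 Pa = 0.01585 × 10^3 mPa = 15.85
  9.428 mPa → 9.428
  0.06932 Pa = 0.06932 × 10^3 mPa = 69.32
  88640 μPa = 88640 × 10^-3 mPa = 88.64
  7771 μPa = 7771 × 10^-3 mPa = 7.771
Sum: 15.85 + 9.428 + 69.32 + 88.64 + 7.771 = 191.009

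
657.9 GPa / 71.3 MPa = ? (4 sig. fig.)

9227

(657.9 × 10^9) / (71.3 × 10^6) = 9.2272 × 10^3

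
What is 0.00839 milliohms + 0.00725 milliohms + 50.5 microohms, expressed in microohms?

In microohms:
  0.00839 milliohms = 0.00839 × 10³ microohms = 8.39
  0.00725 milliohms = 0.00725 × 10³ microohms = 7.25
  50.5 microohms → 50.5
Sum: 8.39 + 7.25 + 50.5 = 66.14

66.14 microohms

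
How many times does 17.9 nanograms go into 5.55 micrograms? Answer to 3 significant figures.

(5.55 × 10⁻⁶) / (17.9 × 10⁻⁹) = 0.3101 × 10³

310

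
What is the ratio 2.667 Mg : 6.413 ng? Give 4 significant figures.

(2.667 × 10⁶) / (6.413 × 10⁻⁹) = 0.41587 × 10¹⁵

415900000000000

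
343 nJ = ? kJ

0.000000000343 kJ

nano = 10^-9, kilo = 10^3; factor is 10^-12.
343 × 10^-12 = 0.000000000343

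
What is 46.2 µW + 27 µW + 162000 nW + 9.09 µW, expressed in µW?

244.29 µW

In µW:
  46.2 µW → 46.2
  27 µW → 27
  162000 nW = 162000e-3 µW = 162
  9.09 µW → 9.09
Sum: 46.2 + 27 + 162 + 9.09 = 244.29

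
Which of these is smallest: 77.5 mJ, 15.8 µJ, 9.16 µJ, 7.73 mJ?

9.16 µJ

77.5 mJ = 0.0775 J
15.8 µJ = 0.0000158 J
9.16 µJ = 0.00000916 J
7.73 mJ = 0.00773 J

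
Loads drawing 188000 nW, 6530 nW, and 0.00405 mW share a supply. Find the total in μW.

In μW:
  188000 nW = 188000e-3 μW = 188
  6530 nW = 6530e-3 μW = 6.53
  0.00405 mW = 0.00405e3 μW = 4.05
Sum: 188 + 6.53 + 4.05 = 198.58

198.58 μW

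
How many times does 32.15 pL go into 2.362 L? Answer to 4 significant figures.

73470000000

(2.362) / (32.15 × 10^-12) = 0.073468 × 10^12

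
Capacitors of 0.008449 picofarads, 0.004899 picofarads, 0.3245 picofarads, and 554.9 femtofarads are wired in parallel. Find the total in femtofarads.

892.748 femtofarads

In femtofarads:
  0.008449 picofarads = 0.008449 × 10³ femtofarads = 8.449
  0.004899 picofarads = 0.004899 × 10³ femtofarads = 4.899
  0.3245 picofarads = 0.3245 × 10³ femtofarads = 324.5
  554.9 femtofarads → 554.9
Sum: 8.449 + 4.899 + 324.5 + 554.9 = 892.748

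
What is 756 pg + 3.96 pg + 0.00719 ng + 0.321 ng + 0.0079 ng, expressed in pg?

1096.05 pg

In pg:
  756 pg → 756
  3.96 pg → 3.96
  0.00719 ng = 0.00719 × 10^3 pg = 7.19
  0.321 ng = 0.321 × 10^3 pg = 321
  0.0079 ng = 0.0079 × 10^3 pg = 7.9
Sum: 756 + 3.96 + 7.19 + 321 + 7.9 = 1096.05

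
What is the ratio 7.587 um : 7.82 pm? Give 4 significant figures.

(7.587 × 10⁻⁶) / (7.82 × 10⁻¹²) = 0.9702 × 10⁶

970200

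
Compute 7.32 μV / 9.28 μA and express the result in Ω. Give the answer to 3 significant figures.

0.789 Ω

(7.32e-6) / (9.28e-6) = 0.78879 Ω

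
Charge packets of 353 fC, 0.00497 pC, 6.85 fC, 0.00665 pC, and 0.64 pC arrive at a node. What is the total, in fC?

1011.47 fC

In fC:
  353 fC → 353
  0.00497 pC = 0.00497 × 10^3 fC = 4.97
  6.85 fC → 6.85
  0.00665 pC = 0.00665 × 10^3 fC = 6.65
  0.64 pC = 0.64 × 10^3 fC = 640
Sum: 353 + 4.97 + 6.85 + 6.65 + 640 = 1011.47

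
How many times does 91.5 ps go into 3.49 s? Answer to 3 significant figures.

38100000000

(3.49) / (91.5 × 10^-12) = 0.03814 × 10^12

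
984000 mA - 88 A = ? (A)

In A:
  984000 mA = 984000 × 10^-3 A = 984
  88 A → 88
Difference: 984 - 88 = 896

896 A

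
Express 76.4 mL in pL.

76400000000 pL

milli = 1e-3, pico = 1e-12; factor is 1e9.
76.4 × 1e9 = 76400000000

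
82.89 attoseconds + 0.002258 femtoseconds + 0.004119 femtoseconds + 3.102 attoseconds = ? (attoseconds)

92.369 attoseconds

In attoseconds:
  82.89 attoseconds → 82.89
  0.002258 femtoseconds = 0.002258 × 10^3 attoseconds = 2.258
  0.004119 femtoseconds = 0.004119 × 10^3 attoseconds = 4.119
  3.102 attoseconds → 3.102
Sum: 82.89 + 2.258 + 4.119 + 3.102 = 92.369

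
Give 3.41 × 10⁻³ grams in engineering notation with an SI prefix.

= 3.41 × 10⁻³ grams; 10⁻³ is milli.

3.41 milligrams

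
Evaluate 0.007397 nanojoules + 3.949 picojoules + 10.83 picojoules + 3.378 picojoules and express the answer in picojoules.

In picojoules:
  0.007397 nanojoules = 0.007397 × 10^3 picojoules = 7.397
  3.949 picojoules → 3.949
  10.83 picojoules → 10.83
  3.378 picojoules → 3.378
Sum: 7.397 + 3.949 + 10.83 + 3.378 = 25.554

25.554 picojoules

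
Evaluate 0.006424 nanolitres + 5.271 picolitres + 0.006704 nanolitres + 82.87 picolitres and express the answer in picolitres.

In picolitres:
  0.006424 nanolitres = 0.006424 × 10^3 picolitres = 6.424
  5.271 picolitres → 5.271
  0.006704 nanolitres = 0.006704 × 10^3 picolitres = 6.704
  82.87 picolitres → 82.87
Sum: 6.424 + 5.271 + 6.704 + 82.87 = 101.269

101.269 picolitres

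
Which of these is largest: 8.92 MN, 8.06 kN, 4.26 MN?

8.92 MN

8.92 MN = 8920000 N
8.06 kN = 8060 N
4.26 MN = 4260000 N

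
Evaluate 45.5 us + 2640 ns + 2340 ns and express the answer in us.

In us:
  45.5 us → 45.5
  2640 ns = 2640 × 10^-3 us = 2.64
  2340 ns = 2340 × 10^-3 us = 2.34
Sum: 45.5 + 2.64 + 2.34 = 50.48

50.48 us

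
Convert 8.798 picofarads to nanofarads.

0.008798 nanofarads

pico = 10⁻¹², nano = 10⁻⁹; factor is 10⁻³.
8.798 × 10⁻³ = 0.008798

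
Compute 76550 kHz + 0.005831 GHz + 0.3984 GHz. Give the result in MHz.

In MHz:
  76550 kHz = 76550 × 10^-3 MHz = 76.55
  0.005831 GHz = 0.005831 × 10^3 MHz = 5.831
  0.3984 GHz = 0.3984 × 10^3 MHz = 398.4
Sum: 76.55 + 5.831 + 398.4 = 480.781

480.781 MHz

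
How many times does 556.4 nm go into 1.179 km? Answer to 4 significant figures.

2119000000

(1.179e3) / (556.4e-9) = 0.002119e12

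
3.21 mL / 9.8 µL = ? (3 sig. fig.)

(3.21 × 10⁻³) / (9.8 × 10⁻⁶) = 0.3276 × 10³

328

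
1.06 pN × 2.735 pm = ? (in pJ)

1.06e-12 × 2.735e-12 = 2.8991e-24 J

0.0000000000028991 pJ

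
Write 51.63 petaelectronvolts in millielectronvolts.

51630000000000000000 millielectronvolts

peta = 1e15, milli = 1e-3; factor is 1e18.
51.63 × 1e18 = 51630000000000000000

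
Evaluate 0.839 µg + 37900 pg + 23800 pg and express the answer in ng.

In ng:
  0.839 µg = 0.839e3 ng = 839
  37900 pg = 37900e-3 ng = 37.9
  23800 pg = 23800e-3 ng = 23.8
Sum: 839 + 37.9 + 23.8 = 900.7

900.7 ng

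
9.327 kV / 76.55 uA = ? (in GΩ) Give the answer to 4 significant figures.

0.1218 GΩ

(9.327e3) / (76.55e-6) = 0.121842e9 Ω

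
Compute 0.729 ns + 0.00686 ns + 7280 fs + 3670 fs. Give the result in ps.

In ps:
  0.729 ns = 0.729 × 10³ ps = 729
  0.00686 ns = 0.00686 × 10³ ps = 6.86
  7280 fs = 7280 × 10⁻³ ps = 7.28
  3670 fs = 3670 × 10⁻³ ps = 3.67
Sum: 729 + 6.86 + 7.28 + 3.67 = 746.81

746.81 ps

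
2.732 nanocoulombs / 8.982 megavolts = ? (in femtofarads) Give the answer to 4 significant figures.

(2.732e-9) / (8.982e6) = 0.304164e-15 F

0.3042 femtofarads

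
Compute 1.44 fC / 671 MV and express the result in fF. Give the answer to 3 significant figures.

(1.44 × 10⁻¹⁵) / (671 × 10⁶) = 0.0021461 × 10⁻²¹ F

0.00000000215 fF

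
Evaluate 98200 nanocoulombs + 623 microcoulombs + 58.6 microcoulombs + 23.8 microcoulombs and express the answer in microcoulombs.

803.6 microcoulombs

In microcoulombs:
  98200 nanocoulombs = 98200e-3 microcoulombs = 98.2
  623 microcoulombs → 623
  58.6 microcoulombs → 58.6
  23.8 microcoulombs → 23.8
Sum: 98.2 + 623 + 58.6 + 23.8 = 803.6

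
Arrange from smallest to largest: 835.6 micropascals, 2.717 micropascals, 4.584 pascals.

2.717 micropascals < 835.6 micropascals < 4.584 pascals

835.6 micropascals = 0.0008356 pascals
2.717 micropascals = 0.000002717 pascals
4.584 pascals = 4.584 pascals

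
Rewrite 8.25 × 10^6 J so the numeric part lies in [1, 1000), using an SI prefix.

= 8.25 × 10^6 J; 10^6 is mega.

8.25 MJ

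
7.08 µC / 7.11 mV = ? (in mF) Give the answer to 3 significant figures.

0.996 mF

(7.08e-6) / (7.11e-3) = 0.99578e-3 F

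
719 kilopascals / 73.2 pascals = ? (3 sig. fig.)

(719 × 10³) / (73.2) = 9.822 × 10³

9820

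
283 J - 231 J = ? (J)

In J:
  283 J → 283
  231 J → 231
Difference: 283 - 231 = 52

52 J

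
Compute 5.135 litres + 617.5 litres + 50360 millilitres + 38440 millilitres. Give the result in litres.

In litres:
  5.135 litres → 5.135
  617.5 litres → 617.5
  50360 millilitres = 50360 × 10⁻³ litres = 50.36
  38440 millilitres = 38440 × 10⁻³ litres = 38.44
Sum: 5.135 + 617.5 + 50.36 + 38.44 = 711.435

711.435 litres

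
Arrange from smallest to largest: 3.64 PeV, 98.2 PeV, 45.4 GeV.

45.4 GeV < 3.64 PeV < 98.2 PeV

3.64 PeV = 3640000000000000 eV
98.2 PeV = 98200000000000000 eV
45.4 GeV = 45400000000 eV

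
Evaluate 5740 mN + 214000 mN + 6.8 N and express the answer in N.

In N:
  5740 mN = 5740e-3 N = 5.74
  214000 mN = 214000e-3 N = 214
  6.8 N → 6.8
Sum: 5.74 + 214 + 6.8 = 226.54

226.54 N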